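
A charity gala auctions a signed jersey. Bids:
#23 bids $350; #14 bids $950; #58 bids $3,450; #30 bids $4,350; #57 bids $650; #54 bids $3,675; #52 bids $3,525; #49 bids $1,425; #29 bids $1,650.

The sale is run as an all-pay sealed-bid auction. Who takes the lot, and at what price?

#30 pays $4,350

Bids in order: 4,350 (#30) > 3,675 (#54) > 3,525 (#52) > 3,450 (#58) > 1,650 (#29) > 1,425 (#49) > …
#30 wins with the top bid; all bids are sunk regardless.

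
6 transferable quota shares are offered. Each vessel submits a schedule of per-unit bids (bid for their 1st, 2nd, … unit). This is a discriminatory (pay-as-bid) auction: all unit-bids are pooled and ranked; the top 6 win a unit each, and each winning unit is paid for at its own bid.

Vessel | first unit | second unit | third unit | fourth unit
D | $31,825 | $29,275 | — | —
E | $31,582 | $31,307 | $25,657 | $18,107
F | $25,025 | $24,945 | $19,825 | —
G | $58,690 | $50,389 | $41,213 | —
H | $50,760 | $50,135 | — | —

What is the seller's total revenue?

Total revenue: $283,012

Merging the schedules and taking the best 6: 58,690 (G-1), 50,760 (H-1), 50,389 (G-2), 50,135 (H-2), 41,213 (G-3), 31,825 (D-1)
Next rejected bid: $31,582 (not a price — pay-as-bid).
Each winning unit pays its own bid.
Revenue = 58,690 + 50,760 + 50,389 + 50,135 + 41,213 + 31,825 = $283,012.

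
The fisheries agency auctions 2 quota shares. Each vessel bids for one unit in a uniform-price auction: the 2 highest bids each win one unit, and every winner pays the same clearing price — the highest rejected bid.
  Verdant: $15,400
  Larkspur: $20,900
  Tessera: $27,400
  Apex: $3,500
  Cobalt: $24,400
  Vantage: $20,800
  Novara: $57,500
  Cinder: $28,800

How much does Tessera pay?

Tessera pays $0

Bids ranked high→low: 57,500 (Novara), 28,800 (Cinder), 27,400 (Tessera), 24,400 (Cobalt), …
Winners (2 units): Novara, Cinder.
Highest unsuccessful bid: $27,400 → clearing price.
Tessera does not win → pays $0.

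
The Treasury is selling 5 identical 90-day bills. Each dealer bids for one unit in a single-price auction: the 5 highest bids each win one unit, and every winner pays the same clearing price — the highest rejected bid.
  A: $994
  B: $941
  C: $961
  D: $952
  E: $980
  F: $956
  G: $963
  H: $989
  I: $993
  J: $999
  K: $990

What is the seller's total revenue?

Total revenue: $4,900

Bids ranked high→low: 999 (J), 994 (A), 993 (I), 990 (K), 989 (H), 980 (E), 963 (G), …
Winners (5 units): J, A, I, K, H.
Clearing price = highest rejected bid = $980.
Total revenue = 5 × $980 = $4,900.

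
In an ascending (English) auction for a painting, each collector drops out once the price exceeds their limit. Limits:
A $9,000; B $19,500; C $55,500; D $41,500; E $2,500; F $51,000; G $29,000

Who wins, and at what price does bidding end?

C wins at $51,000

Limits in order: 55,500 (C) > 51,000 (F) > 41,500 (D) > 29,000 (G) > 19,500 (B) > 9,000 (A) > …
Bidding ends when F exits at $51,000; C takes it.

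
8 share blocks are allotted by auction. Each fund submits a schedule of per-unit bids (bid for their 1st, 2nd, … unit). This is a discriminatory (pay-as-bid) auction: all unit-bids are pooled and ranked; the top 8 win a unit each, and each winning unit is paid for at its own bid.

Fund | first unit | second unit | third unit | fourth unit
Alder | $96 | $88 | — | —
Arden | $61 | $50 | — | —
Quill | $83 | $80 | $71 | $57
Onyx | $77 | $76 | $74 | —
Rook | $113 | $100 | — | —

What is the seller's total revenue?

Total revenue: $713

All unit-bids, highest first — top 8: 113 (Rook-1), 100 (Rook-2), 96 (Alder-1), 88 (Alder-2), 83 (Quill-1), 80 (Quill-2), 77 (Onyx-1), 76 (Onyx-2)
Next rejected bid: $74 (not a price — pay-as-bid).
Each winning unit pays its own bid.
Revenue = 113 + 100 + 96 + 88 + 83 + 80 + 77 + 76 = $713.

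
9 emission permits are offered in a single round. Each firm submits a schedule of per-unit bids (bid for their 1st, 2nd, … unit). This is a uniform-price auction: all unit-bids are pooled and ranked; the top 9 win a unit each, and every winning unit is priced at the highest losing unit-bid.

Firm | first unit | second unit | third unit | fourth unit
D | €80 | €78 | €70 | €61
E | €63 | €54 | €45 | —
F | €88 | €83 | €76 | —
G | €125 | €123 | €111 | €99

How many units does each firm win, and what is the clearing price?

D 2, F 3, G 4; clearing price €70

Merging the schedules and taking the best 9: 125 (G-1), 123 (G-2), 111 (G-3), 99 (G-4), 88 (F-1), 83 (F-2), 80 (D-1), 78 (D-2), 76 (F-3)
The (k+1)-th unit-bid is €70.
Allocation: D 2, F 3, G 4.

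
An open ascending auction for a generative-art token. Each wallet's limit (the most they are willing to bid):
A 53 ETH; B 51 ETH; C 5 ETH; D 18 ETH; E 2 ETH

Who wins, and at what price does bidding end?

A wins at 51 ETH

Sorting limits: 53 (A) > 51 (B) > 18 (D) > 5 (C) > 2 (E)
Bidding ends when B exits at 51 ETH; A takes it.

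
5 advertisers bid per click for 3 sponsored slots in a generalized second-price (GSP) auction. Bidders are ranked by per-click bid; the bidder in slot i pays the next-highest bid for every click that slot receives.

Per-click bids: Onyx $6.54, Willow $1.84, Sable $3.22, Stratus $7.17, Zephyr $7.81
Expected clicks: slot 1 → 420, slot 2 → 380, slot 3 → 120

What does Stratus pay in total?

Stratus pays $2485.20

Per-click bids in order: $7.81 (Zephyr) > $7.17 (Stratus) > $6.54 (Onyx) > $3.22 (Sable) > …
Stratus holds slot 2 → pays next bid $6.54 × 380 clicks = $2485.20.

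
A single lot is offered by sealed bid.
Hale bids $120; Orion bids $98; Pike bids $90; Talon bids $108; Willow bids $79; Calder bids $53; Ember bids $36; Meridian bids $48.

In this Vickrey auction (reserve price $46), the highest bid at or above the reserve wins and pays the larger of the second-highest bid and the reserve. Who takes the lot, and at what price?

Hale pays $108

Vickrey auction (reserve price $46): the highest bid at or above the reserve wins and pays the larger of the second-highest bid and the reserve.
Sorting bids: 120 (Hale) > 108 (Talon) > 98 (Orion) > 90 (Pike) > 79 (Willow) > 53 (Calder) > …
Hale has the top bid at or above the reserve ($120).
max(second-highest $108, reserve $46) = $108; the reserve does not bind.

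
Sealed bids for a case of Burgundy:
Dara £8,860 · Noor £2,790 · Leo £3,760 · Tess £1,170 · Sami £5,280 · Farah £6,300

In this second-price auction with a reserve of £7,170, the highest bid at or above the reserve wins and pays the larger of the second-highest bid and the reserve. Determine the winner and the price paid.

Bids ranked: 8,860 (Dara) > 6,300 (Farah) > 5,280 (Sami) > 3,760 (Leo) > 2,790 (Noor) > 1,170 (Tess)
Highest eligible bid: Dara at £8,860.
Second-highest bid £6,300 is below the reserve £7,170, so the reserve binds → payment £7,170.

Dara pays £7,170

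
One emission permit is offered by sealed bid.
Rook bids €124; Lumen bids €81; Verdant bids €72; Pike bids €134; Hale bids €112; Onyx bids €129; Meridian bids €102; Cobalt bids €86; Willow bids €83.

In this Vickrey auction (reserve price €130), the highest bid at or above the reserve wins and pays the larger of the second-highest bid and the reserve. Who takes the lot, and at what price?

Pike pays €130

Sorting bids: 134 (Pike) > 129 (Onyx) > 124 (Rook) > 112 (Hale) > 102 (Meridian) > 86 (Cobalt) > …
Highest eligible bid: Pike at €134.
Second-highest bid €129 is below the reserve €130, so the reserve binds → payment €130.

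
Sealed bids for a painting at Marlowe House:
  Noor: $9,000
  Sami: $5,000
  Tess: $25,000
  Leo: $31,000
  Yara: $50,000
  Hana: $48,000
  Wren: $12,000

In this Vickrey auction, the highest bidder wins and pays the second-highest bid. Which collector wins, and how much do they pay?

Yara pays $48,000

Rule: the highest bidder wins and pays the second-highest bid.
Bids ranked: 50,000 (Yara) > 48,000 (Hana) > 31,000 (Leo) > 25,000 (Tess) > 12,000 (Wren) > 9,000 (Noor) > …
Second-price: Yara pays Hana's bid of $48,000.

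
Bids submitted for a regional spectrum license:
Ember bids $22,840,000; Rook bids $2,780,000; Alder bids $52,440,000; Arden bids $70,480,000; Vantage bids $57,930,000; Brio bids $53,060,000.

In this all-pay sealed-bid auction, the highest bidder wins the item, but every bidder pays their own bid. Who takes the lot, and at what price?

Arden pays $70,480,000

All-pay sealed-bid auction: the highest bidder wins the item, but every bidder pays their own bid.
Bids ranked: 70,480,000 (Arden) > 57,930,000 (Vantage) > 53,060,000 (Brio) > 52,440,000 (Alder) > 22,840,000 (Ember) > 2,780,000 (Rook)
Arden is highest and takes the item; every bidder forfeits their bid.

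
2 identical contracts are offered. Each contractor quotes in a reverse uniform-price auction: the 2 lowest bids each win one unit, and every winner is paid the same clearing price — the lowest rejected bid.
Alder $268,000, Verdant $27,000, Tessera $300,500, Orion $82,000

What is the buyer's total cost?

Sorting: 27,000 (Verdant), 82,000 (Orion), 268,000 (Alder), 300,500 (Tessera)
The 2 lowest are Verdant, Orion.
First losing bid is Alder's $268,000, which sets the uniform price.
Total cost = 2 × $268,000 = $536,000.

Total cost: $536,000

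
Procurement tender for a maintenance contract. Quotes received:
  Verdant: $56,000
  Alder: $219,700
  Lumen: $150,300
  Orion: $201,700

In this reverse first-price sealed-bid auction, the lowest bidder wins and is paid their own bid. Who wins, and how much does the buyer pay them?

Verdant is paid $56,000

Sorting bids: 56,000 (Verdant) < 150,300 (Lumen) < 201,700 (Orion) < 219,700 (Alder)
First-price: Verdant is paid what they bid, $56,000.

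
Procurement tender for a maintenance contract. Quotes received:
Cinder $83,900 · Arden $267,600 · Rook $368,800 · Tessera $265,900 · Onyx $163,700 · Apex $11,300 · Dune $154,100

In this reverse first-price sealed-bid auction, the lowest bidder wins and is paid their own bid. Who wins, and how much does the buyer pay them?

Apex is paid $11,300

Reverse first-price sealed-bid auction: the lowest bidder wins and is paid their own bid.
Bids in order: 11,300 (Apex) < 83,900 (Cinder) < 154,100 (Dune) < 163,700 (Onyx) < 265,900 (Tessera) < 267,600 (Arden) < …
First-price: Apex is paid what they bid, $11,300.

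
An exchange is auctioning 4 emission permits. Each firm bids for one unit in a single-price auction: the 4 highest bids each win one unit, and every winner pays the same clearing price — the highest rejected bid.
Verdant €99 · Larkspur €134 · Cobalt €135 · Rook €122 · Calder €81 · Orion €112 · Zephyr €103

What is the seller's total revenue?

Total revenue: €412

Bids ranked high→low: 135 (Cobalt), 134 (Larkspur), 122 (Rook), 112 (Orion), 103 (Zephyr), 99 (Verdant), …
The 4 highest are Cobalt, Larkspur, Rook, Orion.
First losing bid is Zephyr's €103, which sets the uniform price.
Total revenue = 4 × €103 = €412.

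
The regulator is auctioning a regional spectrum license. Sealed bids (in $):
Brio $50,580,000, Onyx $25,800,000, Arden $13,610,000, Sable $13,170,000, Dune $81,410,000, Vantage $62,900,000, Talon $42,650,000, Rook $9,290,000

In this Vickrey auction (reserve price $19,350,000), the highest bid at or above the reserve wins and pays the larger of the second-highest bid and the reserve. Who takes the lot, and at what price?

Vickrey auction (reserve price $19,350,000): the highest bid at or above the reserve wins and pays the larger of the second-highest bid and the reserve.
Sorting bids: 81,410,000 (Dune) > 62,900,000 (Vantage) > 50,580,000 (Brio) > 42,650,000 (Talon) > 25,800,000 (Onyx) > 13,610,000 (Arden) > …
Dune has the top bid at or above the reserve ($81,410,000).
max(second-highest $62,900,000, reserve $19,350,000) = $62,900,000; the reserve does not bind.

Dune pays $62,900,000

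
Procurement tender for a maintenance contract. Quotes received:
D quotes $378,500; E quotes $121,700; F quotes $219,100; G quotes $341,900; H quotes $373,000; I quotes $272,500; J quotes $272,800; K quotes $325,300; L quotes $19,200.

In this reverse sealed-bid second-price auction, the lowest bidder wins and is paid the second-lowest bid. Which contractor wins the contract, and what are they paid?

Reverse sealed-bid second-price auction: the lowest bidder wins and is paid the second-lowest bid.
Sorting bids: 19,200 (L) < 121,700 (E) < 219,100 (F) < 272,500 (I) < 272,800 (J) < 325,300 (K) < …
Second-price: L is paid E's bid of $121,700.

L is paid $121,700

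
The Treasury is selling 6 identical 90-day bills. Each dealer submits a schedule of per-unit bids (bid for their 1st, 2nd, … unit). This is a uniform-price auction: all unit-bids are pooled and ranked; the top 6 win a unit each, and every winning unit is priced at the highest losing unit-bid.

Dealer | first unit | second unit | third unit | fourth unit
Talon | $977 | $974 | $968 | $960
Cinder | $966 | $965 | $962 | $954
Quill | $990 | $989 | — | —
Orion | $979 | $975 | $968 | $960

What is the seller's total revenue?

Total revenue: $5,808

All unit-bids, highest first — top 6: 990 (Quill-1), 989 (Quill-2), 979 (Orion-1), 977 (Talon-1), 975 (Orion-2), 974 (Talon-2)
First bid not allocated: $968.
Allocation: Orion 2, Quill 2, Talon 2. Every unit priced at $968.
Revenue = 6 × 968 = $5,808.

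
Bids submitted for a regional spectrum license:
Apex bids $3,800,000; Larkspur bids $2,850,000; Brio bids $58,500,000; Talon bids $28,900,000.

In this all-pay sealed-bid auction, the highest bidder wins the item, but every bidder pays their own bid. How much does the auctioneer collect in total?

Bids ranked: 58,500,000 (Brio) > 28,900,000 (Talon) > 3,800,000 (Apex) > 2,850,000 (Larkspur)
Brio wins with the top bid; all bids are sunk regardless.
Every bidder forfeits their bid regardless of winning.
Revenue = 3,800,000 + 2,850,000 + 58,500,000 + 28,900,000 = $94,050,000.

Total revenue: $94,050,000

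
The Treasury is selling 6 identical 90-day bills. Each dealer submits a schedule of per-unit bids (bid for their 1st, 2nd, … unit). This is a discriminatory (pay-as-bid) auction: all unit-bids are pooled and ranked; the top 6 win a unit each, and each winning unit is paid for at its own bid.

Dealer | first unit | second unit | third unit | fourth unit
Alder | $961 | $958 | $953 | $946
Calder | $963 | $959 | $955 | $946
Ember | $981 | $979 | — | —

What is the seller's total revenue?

Total revenue: $5,801

Merging the schedules and taking the best 6: 981 (Ember-1), 979 (Ember-2), 963 (Calder-1), 961 (Alder-1), 959 (Calder-2), 958 (Alder-2)
Next rejected bid: $955 (not a price — pay-as-bid).
Each winning unit pays its own bid.
Revenue = 981 + 979 + 963 + 961 + 959 + 958 = $5,801.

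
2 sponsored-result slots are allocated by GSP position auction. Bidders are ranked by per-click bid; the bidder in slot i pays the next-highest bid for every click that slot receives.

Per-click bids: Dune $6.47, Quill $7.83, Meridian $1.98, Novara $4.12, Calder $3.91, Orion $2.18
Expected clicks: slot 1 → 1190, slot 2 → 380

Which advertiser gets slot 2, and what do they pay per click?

Dune; $4.12 per click

Per-click bids in order: $7.83 (Quill) > $6.47 (Dune) > $4.12 (Novara) > …
Slot 2 goes to the second-ranked bidder, Dune, who pays the next bid down: $4.12/click.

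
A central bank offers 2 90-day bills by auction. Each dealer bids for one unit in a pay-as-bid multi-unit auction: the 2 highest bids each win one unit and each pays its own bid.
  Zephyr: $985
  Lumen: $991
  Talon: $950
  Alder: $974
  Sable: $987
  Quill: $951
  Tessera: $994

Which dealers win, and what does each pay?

Sorting: 994 (Tessera), 991 (Lumen), 987 (Sable), 985 (Zephyr), …
Winners (2 units): Tessera, Lumen.
Each winner pays its own bid: Tessera $994, Lumen $991.

Tessera $994, Lumen $991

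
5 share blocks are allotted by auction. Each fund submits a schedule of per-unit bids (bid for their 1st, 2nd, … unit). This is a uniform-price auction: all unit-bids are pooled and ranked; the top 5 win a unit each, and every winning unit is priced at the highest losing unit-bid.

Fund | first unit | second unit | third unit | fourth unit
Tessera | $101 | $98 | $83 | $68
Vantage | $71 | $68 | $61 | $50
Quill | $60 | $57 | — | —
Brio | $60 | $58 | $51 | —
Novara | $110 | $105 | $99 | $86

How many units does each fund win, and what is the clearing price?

All unit-bids, highest first — top 5: 110 (Novara-1), 105 (Novara-2), 101 (Tessera-1), 99 (Novara-3), 98 (Tessera-2)
The (k+1)-th unit-bid is $86.
Allocation: Novara 3, Tessera 2.

Novara 3, Tessera 2; clearing price $86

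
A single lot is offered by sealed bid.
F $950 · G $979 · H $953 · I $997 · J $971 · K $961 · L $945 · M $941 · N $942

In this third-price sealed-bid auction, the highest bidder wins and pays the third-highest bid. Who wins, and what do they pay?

Rule: the highest bidder wins and pays the third-highest bid.
Bids in order: 997 (I) > 979 (G) > 971 (J) > 961 (K) > 953 (H) > 950 (F) > …
I is highest; pays the third-highest bid, $971.

I pays $971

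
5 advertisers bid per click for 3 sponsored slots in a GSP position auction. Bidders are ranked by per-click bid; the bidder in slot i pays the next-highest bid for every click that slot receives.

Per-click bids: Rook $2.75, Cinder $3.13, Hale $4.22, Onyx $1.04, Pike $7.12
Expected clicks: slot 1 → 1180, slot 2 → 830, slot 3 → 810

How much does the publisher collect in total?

Total revenue: $9805.00

Per-click bids in order: $7.12 (Pike) > $4.22 (Hale) > $3.13 (Cinder) > $2.75 (Rook) > …
Slot 1: Pike pays $4.22 × 1180 = $4979.60
Slot 2: Hale pays $3.13 × 830 = $2597.90
Slot 3: Cinder pays $2.75 × 810 = $2227.50
Total = $9805.00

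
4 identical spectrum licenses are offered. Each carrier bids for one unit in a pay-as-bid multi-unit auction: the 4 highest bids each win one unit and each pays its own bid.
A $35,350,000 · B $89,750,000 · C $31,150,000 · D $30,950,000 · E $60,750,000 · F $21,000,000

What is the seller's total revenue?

Total revenue: $217,000,000

Bids ranked high→low: 89,750,000 (B), 60,750,000 (E), 35,350,000 (A), 31,150,000 (C), 30,950,000 (D), 21,000,000 (F)
The 4 highest are B, E, A, C.
Total revenue = 89,750,000 + 60,750,000 + 35,350,000 + 31,150,000 = $217,000,000.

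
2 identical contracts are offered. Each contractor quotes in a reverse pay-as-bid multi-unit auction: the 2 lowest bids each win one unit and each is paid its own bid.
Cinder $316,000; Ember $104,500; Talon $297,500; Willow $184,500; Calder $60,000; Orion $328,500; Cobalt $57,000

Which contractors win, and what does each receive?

Sorting: 57,000 (Cobalt), 60,000 (Calder), 104,500 (Ember), 184,500 (Willow), …
The 2 lowest are Cobalt, Calder.
Each winner is paid its own bid: Cobalt $57,000, Calder $60,000.

Cobalt $57,000, Calder $60,000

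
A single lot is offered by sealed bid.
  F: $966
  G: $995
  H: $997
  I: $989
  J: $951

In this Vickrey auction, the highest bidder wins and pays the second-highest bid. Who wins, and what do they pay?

H pays $995

Rule: the highest bidder wins and pays the second-highest bid.
Bids ranked: 997 (H) > 995 (G) > 989 (I) > 966 (F) > 951 (J)
H is highest; pays the second-highest bid, $995.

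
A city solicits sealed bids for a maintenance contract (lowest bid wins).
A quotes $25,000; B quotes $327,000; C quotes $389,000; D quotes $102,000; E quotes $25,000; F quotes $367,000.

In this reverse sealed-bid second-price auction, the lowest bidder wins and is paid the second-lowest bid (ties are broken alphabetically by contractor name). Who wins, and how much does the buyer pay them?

A is paid $25,000

Bids ranked: 25,000 (A) < 25,000 (E) < 102,000 (D) < 327,000 (B) < 367,000 (F) < 389,000 (C)
A and E tie at $25,000; tie-break gives it to A.
Second-price: A is paid E's bid of $25,000.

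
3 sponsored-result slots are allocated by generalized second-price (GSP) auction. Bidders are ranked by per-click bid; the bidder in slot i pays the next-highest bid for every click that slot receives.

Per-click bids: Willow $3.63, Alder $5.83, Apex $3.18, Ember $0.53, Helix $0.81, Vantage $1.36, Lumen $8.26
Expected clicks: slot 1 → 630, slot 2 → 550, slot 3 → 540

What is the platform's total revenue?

Per-click bids in order: $8.26 (Lumen) > $5.83 (Alder) > $3.63 (Willow) > $3.18 (Apex) > …
Slot 1: Lumen pays $5.83 × 630 = $3672.90
Slot 2: Alder pays $3.63 × 550 = $1996.50
Slot 3: Willow pays $3.18 × 540 = $1717.20
Total = $7386.60

Total revenue: $7386.60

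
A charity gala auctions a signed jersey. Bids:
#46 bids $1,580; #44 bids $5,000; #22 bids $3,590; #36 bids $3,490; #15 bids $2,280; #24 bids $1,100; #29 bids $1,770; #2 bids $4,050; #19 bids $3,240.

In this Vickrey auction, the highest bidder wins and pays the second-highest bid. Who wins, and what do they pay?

#44 pays $4,050

Bids ranked: 5,000 (#44) > 4,050 (#2) > 3,590 (#22) > 3,490 (#36) > 3,240 (#19) > 2,280 (#15) > …
Second-price: #44 pays #2's bid of $4,050.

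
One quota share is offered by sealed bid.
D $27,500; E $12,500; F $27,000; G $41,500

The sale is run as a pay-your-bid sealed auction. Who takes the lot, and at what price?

G pays $41,500

Bids ranked: 41,500 (G) > 27,500 (D) > 27,000 (F) > 12,500 (E)
First-price: G pays what they bid, $41,500.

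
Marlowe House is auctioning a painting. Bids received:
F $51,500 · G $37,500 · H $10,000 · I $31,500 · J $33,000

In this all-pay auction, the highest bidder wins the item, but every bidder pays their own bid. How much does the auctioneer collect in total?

Total revenue: $163,500

Bids in order: 51,500 (F) > 37,500 (G) > 33,000 (J) > 31,500 (I) > 10,000 (H)
Every bidder forfeits their bid regardless of winning.
Revenue = 51,500 + 37,500 + 10,000 + 31,500 + 33,000 = $163,500.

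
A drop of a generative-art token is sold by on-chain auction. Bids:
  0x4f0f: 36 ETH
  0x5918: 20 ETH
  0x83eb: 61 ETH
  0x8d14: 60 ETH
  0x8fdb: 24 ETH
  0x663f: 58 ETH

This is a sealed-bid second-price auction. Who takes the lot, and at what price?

Sealed-bid second-price auction: the highest bidder wins and pays the second-highest bid.
Sorting bids: 61 (0x83eb) > 60 (0x8d14) > 58 (0x663f) > 36 (0x4f0f) > 24 (0x8fdb) > 20 (0x5918)
0x83eb is highest; pays the second-highest bid, 60 ETH.

0x83eb pays 60 ETH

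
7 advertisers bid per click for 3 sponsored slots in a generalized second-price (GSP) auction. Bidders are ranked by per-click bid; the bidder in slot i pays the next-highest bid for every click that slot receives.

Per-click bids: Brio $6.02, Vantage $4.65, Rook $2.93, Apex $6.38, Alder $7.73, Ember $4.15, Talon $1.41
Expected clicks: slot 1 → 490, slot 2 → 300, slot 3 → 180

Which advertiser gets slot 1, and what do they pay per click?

Sorting advertisers: $7.73 (Alder) > $6.38 (Apex) > $6.02 (Brio) > $4.65 (Vantage) > …
Slot 1 goes to the first-ranked bidder, Alder, who pays the next bid down: $6.38/click.

Alder; $6.38 per click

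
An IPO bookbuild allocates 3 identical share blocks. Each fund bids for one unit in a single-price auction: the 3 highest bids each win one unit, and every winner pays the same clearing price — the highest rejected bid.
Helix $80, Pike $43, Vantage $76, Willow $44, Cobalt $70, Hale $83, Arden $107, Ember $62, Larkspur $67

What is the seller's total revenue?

Bids ranked high→low: 107 (Arden), 83 (Hale), 80 (Helix), 76 (Vantage), 70 (Cobalt), …
The 3 highest are Arden, Hale, Helix.
First losing bid is Vantage's $76, which sets the uniform price.
Total revenue = 3 × $76 = $228.

Total revenue: $228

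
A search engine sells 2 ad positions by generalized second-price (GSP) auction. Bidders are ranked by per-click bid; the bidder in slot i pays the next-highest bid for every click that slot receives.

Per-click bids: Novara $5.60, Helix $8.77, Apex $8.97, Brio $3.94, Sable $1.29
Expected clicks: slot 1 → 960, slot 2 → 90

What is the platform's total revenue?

Per-click bids in order: $8.97 (Apex) > $8.77 (Helix) > $5.60 (Novara) > …
Slot 1: Apex pays $8.77 × 960 = $8419.20
Slot 2: Helix pays $5.60 × 90 = $504.00
Total = $8923.20

Total revenue: $8923.20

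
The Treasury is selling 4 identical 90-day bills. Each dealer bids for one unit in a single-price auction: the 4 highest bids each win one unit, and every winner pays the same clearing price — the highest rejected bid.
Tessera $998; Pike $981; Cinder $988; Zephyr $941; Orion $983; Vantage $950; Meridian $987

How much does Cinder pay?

Sorting: 998 (Tessera), 988 (Cinder), 987 (Meridian), 983 (Orion), 981 (Pike), 950 (Vantage), …
Top 4: Tessera, Cinder, Meridian, Orion.
Clearing price = highest rejected bid = $981.
Cinder wins → pays $981.

Cinder pays $981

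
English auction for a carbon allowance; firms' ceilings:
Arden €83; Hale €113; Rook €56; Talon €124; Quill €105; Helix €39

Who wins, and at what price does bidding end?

Talon wins at €113

Limits in order: 124 (Talon) > 113 (Hale) > 105 (Quill) > 83 (Arden) > 56 (Rook) > 39 (Helix)
Bidding ends when Hale exits at €113; Talon takes it.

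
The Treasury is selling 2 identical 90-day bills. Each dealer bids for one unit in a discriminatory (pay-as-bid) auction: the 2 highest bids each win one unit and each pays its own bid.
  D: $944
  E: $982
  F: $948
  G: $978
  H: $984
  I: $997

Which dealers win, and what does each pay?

I $997, H $984

Ordering the bids: 997 (I), 984 (H), 982 (E), 978 (G), …
Top 2: I, H.
Each winner pays its own bid: I $997, H $984.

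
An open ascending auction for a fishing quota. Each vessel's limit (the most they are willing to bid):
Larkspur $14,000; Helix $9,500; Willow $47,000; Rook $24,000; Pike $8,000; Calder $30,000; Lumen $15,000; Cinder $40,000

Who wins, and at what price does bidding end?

Willow wins at $40,000

Rule: the price rises until one bidder remains; the winner pays the price at which the last rival dropped out.
Sorting limits: 47,000 (Willow) > 40,000 (Cinder) > 30,000 (Calder) > 24,000 (Rook) > 15,000 (Lumen) > 14,000 (Larkspur) > …
Cinder is the last rival to drop out, at $40,000; Willow remains and wins at that price.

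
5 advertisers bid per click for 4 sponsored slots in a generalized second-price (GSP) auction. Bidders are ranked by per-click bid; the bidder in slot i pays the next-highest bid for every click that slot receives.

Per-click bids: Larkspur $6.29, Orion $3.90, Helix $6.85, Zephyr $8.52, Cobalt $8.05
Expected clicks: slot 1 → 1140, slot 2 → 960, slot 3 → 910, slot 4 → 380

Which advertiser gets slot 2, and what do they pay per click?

Per-click bids in order: $8.52 (Zephyr) > $8.05 (Cobalt) > $6.85 (Helix) > $6.29 (Larkspur) > $3.90 (Orion)
Slot 2 goes to the second-ranked bidder, Cobalt, who pays the next bid down: $6.85/click.

Cobalt; $6.85 per click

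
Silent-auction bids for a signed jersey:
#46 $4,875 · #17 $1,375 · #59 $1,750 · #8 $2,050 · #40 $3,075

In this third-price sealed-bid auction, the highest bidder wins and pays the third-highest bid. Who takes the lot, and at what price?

Sorting bids: 4,875 (#46) > 3,075 (#40) > 2,050 (#8) > 1,750 (#59) > 1,375 (#17)
#46 wins; payment is bid #3 in the ranking = $2,050.

#46 pays $2,050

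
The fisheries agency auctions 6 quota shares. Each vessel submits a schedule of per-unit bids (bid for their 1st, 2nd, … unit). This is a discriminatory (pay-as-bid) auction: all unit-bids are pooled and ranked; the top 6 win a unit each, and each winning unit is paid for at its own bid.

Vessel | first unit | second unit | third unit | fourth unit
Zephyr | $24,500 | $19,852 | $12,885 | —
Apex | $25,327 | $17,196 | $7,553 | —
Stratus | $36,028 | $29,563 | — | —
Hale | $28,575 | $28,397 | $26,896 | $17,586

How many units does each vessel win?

Apex 1, Hale 3, Stratus 2

All unit-bids, highest first — top 6: 36,028 (Stratus-1), 29,563 (Stratus-2), 28,575 (Hale-1), 28,397 (Hale-2), 26,896 (Hale-3), 25,327 (Apex-1)
Next rejected bid: $24,500 (not a price — pay-as-bid).
Allocation: Apex 1, Hale 3, Stratus 2.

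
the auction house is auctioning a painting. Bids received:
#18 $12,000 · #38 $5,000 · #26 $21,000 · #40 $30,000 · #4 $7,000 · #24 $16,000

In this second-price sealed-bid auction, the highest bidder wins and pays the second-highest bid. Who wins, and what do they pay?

#40 pays $21,000

Bids ranked: 30,000 (#40) > 21,000 (#26) > 16,000 (#24) > 12,000 (#18) > 7,000 (#4) > 5,000 (#38)
#40 wins with the highest bid; price is set by the runner-up at $21,000.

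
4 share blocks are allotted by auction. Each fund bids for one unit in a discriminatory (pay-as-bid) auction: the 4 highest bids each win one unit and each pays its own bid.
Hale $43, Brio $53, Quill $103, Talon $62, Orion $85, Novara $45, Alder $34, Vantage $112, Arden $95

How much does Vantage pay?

Vantage pays $112

Bids ranked high→low: 112 (Vantage), 103 (Quill), 95 (Arden), 85 (Orion), 62 (Talon), 53 (Brio), …
Top 4: Vantage, Quill, Arden, Orion.
Vantage wins → own bid $112.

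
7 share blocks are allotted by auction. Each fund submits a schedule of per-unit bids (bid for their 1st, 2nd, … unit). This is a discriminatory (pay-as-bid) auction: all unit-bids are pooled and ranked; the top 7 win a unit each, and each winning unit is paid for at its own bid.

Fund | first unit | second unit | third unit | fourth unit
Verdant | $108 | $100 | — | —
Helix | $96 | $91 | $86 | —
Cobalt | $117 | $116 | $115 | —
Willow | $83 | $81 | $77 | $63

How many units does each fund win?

All unit-bids, highest first — top 7: 117 (Cobalt-1), 116 (Cobalt-2), 115 (Cobalt-3), 108 (Verdant-1), 100 (Verdant-2), 96 (Helix-1), 91 (Helix-2)
Next rejected bid: $86 (not a price — pay-as-bid).
Allocation: Cobalt 3, Helix 2, Verdant 2.

Cobalt 3, Helix 2, Verdant 2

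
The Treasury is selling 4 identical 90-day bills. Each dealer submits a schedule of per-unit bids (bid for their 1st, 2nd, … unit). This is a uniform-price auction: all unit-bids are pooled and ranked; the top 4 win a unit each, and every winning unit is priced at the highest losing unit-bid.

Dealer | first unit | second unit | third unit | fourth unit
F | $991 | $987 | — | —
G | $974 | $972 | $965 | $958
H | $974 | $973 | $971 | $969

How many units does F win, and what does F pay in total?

All unit-bids, highest first — top 4: 991 (F-1), 987 (F-2), 974 (G-1), 974 (H-1)
First bid not allocated: $973.
F wins 2 unit(s) at $973 each.

F: 2 units, pays $1,946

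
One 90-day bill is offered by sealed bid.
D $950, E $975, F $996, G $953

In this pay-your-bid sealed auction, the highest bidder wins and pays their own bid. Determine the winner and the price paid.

F pays $996

Bids in order: 996 (F) > 975 (E) > 953 (G) > 950 (D)
F is highest → pays own bid, $996.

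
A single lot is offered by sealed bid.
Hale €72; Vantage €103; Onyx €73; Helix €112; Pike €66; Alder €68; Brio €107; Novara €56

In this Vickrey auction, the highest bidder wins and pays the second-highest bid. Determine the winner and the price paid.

Helix pays €107

Vickrey auction: the highest bidder wins and pays the second-highest bid.
Bids in order: 112 (Helix) > 107 (Brio) > 103 (Vantage) > 73 (Onyx) > 72 (Hale) > 68 (Alder) > …
Helix wins with the highest bid; price is set by the runner-up at €107.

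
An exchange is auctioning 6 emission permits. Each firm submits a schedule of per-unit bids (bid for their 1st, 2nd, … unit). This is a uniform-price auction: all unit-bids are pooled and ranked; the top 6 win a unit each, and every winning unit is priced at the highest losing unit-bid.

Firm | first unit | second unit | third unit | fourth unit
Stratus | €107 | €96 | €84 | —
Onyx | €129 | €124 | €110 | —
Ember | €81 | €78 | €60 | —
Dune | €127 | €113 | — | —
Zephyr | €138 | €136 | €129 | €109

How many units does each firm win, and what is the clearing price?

All unit-bids, highest first — top 6: 138 (Zephyr-1), 136 (Zephyr-2), 129 (Onyx-1), 129 (Zephyr-3), 127 (Dune-1), 124 (Onyx-2)
The (k+1)-th unit-bid is €113.
Allocation: Dune 1, Onyx 2, Zephyr 3.

Dune 1, Onyx 2, Zephyr 3; clearing price €113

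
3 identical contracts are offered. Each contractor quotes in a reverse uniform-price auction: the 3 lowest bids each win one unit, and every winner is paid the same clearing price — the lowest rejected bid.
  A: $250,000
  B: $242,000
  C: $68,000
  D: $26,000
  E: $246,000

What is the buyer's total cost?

Sorting: 26,000 (D), 68,000 (C), 242,000 (B), 246,000 (E), 250,000 (A)
Winners (3 units): D, C, B.
Clearing price = lowest rejected bid = $246,000.
Total cost = 3 × $246,000 = $738,000.

Total cost: $738,000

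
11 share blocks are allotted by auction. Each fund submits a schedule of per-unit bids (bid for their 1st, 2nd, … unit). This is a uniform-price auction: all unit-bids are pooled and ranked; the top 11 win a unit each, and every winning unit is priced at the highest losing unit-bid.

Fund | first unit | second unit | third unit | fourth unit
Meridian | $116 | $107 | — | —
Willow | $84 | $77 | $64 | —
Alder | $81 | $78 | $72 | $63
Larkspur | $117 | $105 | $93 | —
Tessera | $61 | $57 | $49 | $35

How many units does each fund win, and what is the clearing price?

Alder 3, Larkspur 3, Meridian 2, Willow 3; clearing price $63

Merging the schedules and taking the best 11: 117 (Larkspur-1), 116 (Meridian-1), 107 (Meridian-2), 105 (Larkspur-2), 93 (Larkspur-3), 84 (Willow-1), 81 (Alder-1), 78 (Alder-2), 77 (Willow-2), 72 (Alder-3), 64 (Willow-3)
First bid not allocated: $63.
Allocation: Alder 3, Larkspur 3, Meridian 2, Willow 3.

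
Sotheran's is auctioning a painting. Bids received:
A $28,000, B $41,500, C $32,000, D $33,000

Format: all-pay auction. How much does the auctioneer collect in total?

Total revenue: $134,500

Sorting bids: 41,500 (B) > 33,000 (D) > 32,000 (C) > 28,000 (A)
Every bidder forfeits their bid regardless of winning.
Revenue = 28,000 + 41,500 + 32,000 + 33,000 = $134,500.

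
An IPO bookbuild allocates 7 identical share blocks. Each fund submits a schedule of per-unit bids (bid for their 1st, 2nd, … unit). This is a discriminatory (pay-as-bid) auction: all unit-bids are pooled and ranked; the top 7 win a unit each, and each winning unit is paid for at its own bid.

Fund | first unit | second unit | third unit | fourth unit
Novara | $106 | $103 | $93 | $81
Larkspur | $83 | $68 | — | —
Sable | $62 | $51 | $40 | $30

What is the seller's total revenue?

Merging the schedules and taking the best 7: 106 (Novara-1), 103 (Novara-2), 93 (Novara-3), 83 (Larkspur-1), 81 (Novara-4), 68 (Larkspur-2), 62 (Sable-1)
Next rejected bid: $51 (not a price — pay-as-bid).
Each winning unit pays its own bid.
Revenue = 106 + 103 + 93 + 83 + 81 + 68 + 62 = $596.

Total revenue: $596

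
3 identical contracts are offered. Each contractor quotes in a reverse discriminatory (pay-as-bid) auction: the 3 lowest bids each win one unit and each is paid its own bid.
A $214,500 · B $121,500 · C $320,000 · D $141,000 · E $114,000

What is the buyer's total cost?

Total cost: $376,500

Ordering the bids: 114,000 (E), 121,500 (B), 141,000 (D), 214,500 (A), 320,000 (C)
The 3 lowest are E, B, D.
Total cost = 114,000 + 121,500 + 141,000 = $376,500.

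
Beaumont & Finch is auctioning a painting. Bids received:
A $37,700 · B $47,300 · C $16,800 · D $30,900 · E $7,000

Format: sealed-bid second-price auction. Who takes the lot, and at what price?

B pays $37,700

Sealed-bid second-price auction: the highest bidder wins and pays the second-highest bid.
Bids ranked: 47,300 (B) > 37,700 (A) > 30,900 (D) > 16,800 (C) > 7,000 (E)
B is highest; pays the second-highest bid, $37,700.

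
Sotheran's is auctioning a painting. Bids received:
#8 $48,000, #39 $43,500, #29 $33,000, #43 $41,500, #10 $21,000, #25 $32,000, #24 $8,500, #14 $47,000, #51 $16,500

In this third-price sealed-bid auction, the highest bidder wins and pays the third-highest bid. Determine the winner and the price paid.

#8 pays $43,500

Bids in order: 48,000 (#8) > 47,000 (#14) > 43,500 (#39) > 41,500 (#43) > 33,000 (#29) > 32,000 (#25) > …
#8 is highest; pays the third-highest bid, $43,500.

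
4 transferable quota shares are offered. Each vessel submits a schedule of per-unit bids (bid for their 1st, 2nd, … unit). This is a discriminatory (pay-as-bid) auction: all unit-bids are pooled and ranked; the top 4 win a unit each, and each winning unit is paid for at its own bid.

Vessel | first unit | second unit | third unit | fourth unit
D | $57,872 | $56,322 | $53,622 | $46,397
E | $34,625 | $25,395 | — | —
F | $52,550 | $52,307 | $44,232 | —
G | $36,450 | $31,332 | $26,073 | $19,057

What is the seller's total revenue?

Pooled unit-bids ranked (top 4): 57,872 (D-1), 56,322 (D-2), 53,622 (D-3), 52,550 (F-1)
Next rejected bid: $52,307 (not a price — pay-as-bid).
Each winning unit pays its own bid.
Revenue = 57,872 + 56,322 + 53,622 + 52,550 = $220,366.

Total revenue: $220,366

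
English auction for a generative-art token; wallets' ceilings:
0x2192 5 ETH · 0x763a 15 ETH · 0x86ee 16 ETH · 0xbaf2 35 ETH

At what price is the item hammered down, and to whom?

0xbaf2 wins at 16 ETH

Ascending (English) auction: the price rises until one bidder remains; the winner pays the price at which the last rival dropped out.
Limits in order: 35 (0xbaf2) > 16 (0x86ee) > 15 (0x763a) > 5 (0x2192)
0x86ee is the last rival to drop out, at 16 ETH; 0xbaf2 remains and wins at that price.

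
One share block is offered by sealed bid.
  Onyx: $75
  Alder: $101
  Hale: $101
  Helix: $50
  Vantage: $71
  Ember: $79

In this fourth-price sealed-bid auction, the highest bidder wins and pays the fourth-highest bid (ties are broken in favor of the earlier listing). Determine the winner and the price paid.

Alder pays $75

Sorting bids: 101 (Alder) > 101 (Hale) > 79 (Ember) > 75 (Onyx) > 71 (Vantage) > 50 (Helix)
Alder and Hale tie at $101; tie-break gives it to Alder.
Alder is highest; pays the fourth-highest bid, $75.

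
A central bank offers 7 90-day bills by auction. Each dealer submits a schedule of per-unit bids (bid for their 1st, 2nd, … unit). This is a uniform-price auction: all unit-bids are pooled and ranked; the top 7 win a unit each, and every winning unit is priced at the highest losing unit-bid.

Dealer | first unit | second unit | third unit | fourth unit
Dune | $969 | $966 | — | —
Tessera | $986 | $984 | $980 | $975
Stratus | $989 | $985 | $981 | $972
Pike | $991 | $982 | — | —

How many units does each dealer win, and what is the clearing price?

Pike 2, Stratus 3, Tessera 2; clearing price $980

Pooled unit-bids ranked (top 7): 991 (Pike-1), 989 (Stratus-1), 986 (Tessera-1), 985 (Stratus-2), 984 (Tessera-2), 982 (Pike-2), 981 (Stratus-3)
The (k+1)-th unit-bid is $980.
Allocation: Pike 2, Stratus 3, Tessera 2.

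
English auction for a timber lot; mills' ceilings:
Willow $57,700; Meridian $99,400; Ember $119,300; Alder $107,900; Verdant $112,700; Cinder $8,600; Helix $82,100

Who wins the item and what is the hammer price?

Ember wins at $112,700

Limits ranked: 119,300 (Ember) > 112,700 (Verdant) > 107,900 (Alder) > 99,400 (Meridian) > 82,100 (Helix) > 57,700 (Willow) > …
Verdant is the last rival to drop out, at $112,700; Ember remains and wins at that price.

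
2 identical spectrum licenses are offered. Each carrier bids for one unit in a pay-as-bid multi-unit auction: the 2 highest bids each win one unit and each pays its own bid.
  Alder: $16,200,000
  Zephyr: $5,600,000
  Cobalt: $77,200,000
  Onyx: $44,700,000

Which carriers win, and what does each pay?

Cobalt $77,200,000, Onyx $44,700,000

Bids ranked high→low: 77,200,000 (Cobalt), 44,700,000 (Onyx), 16,200,000 (Alder), 5,600,000 (Zephyr)
Top 2: Cobalt, Onyx.
Each winner pays its own bid: Cobalt $77,200,000, Onyx $44,700,000.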